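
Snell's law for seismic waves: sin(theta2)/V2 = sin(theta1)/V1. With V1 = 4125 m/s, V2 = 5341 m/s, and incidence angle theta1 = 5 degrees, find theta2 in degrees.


sin(theta1) = sin(5 deg) = 0.087156
sin(theta2) = V2/V1 * sin(theta1) = 5341/4125 * 0.087156 = 0.112848
theta2 = arcsin(0.112848) = 6.4795 degrees

6.4795


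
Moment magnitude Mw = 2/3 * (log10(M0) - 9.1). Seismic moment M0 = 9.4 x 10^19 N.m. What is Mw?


log10(M0) = log10(9.4 x 10^19) = 19.9731
Mw = 2/3 * (19.9731 - 9.1)
= 2/3 * 10.8731
= 7.25

7.25


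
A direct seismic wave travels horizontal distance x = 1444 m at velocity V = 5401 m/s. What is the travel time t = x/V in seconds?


t = x / V
= 1444 / 5401
= 0.2674 s

0.2674


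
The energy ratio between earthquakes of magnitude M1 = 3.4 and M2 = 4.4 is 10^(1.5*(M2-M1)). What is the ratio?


M2 - M1 = 4.4 - 3.4 = 1.0
1.5 * 1.0 = 1.5
ratio = 10^1.5 = 31.62

31.62


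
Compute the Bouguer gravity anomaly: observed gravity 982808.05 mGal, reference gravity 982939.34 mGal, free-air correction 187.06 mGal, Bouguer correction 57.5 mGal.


BA = g_obs - g_ref + FAC - BC
= 982808.05 - 982939.34 + 187.06 - 57.5
= -1.73 mGal

-1.73


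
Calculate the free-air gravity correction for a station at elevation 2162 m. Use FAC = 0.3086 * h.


FAC = 0.3086 * h
= 0.3086 * 2162
= 667.1932 mGal

667.1932


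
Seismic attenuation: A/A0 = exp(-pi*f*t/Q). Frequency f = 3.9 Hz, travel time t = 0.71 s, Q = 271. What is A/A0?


pi*f*t/Q = pi*3.9*0.71/271 = 0.0321
A/A0 = exp(-0.0321) = 0.96841

0.96841


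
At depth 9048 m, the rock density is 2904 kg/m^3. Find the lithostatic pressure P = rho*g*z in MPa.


P = rho * g * z / 1e6
= 2904 * 9.81 * 9048 / 1e6
= 257761595.52 / 1e6
= 257.7616 MPa

257.7616


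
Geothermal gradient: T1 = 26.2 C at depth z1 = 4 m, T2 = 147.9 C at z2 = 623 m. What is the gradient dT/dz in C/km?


dT = 147.9 - 26.2 = 121.7 C
dz = 623 - 4 = 619 m
gradient = dT/dz * 1000 = 121.7/619 * 1000 = 196.6074 C/km

196.6074


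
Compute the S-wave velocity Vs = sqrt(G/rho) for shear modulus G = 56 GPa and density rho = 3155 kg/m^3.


Convert G to Pa: G = 56e9 Pa
Compute G/rho = 56e9 / 3155 = 17749603.8035
Vs = sqrt(17749603.8035) = 4213.03 m/s

4213.03


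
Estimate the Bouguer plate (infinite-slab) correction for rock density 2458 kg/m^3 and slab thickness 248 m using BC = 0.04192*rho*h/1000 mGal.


BC = 0.04192 * rho * h / 1000
= 0.04192 * 2458 * 248 / 1000
= 25.5538 mGal

25.5538


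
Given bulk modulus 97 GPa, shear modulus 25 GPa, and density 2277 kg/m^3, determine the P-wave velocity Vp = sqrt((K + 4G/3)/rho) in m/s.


First compute the effective modulus:
K + 4G/3 = 97e9 + 4*25e9/3 = 130333333333.33 Pa
Then divide by density:
130333333333.33 / 2277 = 57239057.2391 Pa/(kg/m^3)
Take the square root:
Vp = sqrt(57239057.2391) = 7565.65 m/s

7565.65


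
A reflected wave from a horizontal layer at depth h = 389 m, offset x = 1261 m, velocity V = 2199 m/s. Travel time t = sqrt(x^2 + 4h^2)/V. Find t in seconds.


x^2 + 4h^2 = 1261^2 + 4*389^2 = 1590121 + 605284 = 2195405
sqrt(2195405) = 1481.6899
t = 1481.6899 / 2199 = 0.6738 s

0.6738


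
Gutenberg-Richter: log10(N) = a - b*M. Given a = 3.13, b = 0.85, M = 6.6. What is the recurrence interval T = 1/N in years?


log10(N) = 3.13 - 0.85*6.6 = -2.48
N = 10^-2.48 = 0.003311
T = 1/N = 1/0.003311 = 301.9952 years

301.9952


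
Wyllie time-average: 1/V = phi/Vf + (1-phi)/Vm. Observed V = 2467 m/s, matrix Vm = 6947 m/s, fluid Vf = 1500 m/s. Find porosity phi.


1/V - 1/Vm = 1/2467 - 1/6947 = 0.0002614
1/Vf - 1/Vm = 1/1500 - 1/6947 = 0.00052272
phi = 0.0002614 / 0.00052272 = 0.5001

0.5001


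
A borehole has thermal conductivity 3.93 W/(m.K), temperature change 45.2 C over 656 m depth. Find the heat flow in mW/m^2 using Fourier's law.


q = k * dT / dz * 1000
= 3.93 * 45.2 / 656 * 1000
= 0.270787 * 1000
= 270.7866 mW/m^2

270.7866


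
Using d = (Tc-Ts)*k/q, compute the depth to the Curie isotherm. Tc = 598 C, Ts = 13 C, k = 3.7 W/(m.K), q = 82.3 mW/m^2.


T_Curie - T_surf = 598 - 13 = 585 C
Convert q to W/m^2: 82.3 mW/m^2 = 0.0823 W/m^2
d = 585 * 3.7 / 0.0823 = 26300.12 m

26300.12


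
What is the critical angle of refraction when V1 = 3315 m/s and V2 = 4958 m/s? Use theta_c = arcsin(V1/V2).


V1/V2 = 3315/4958 = 0.668616
theta_c = arcsin(0.668616) = 41.9604 degrees

41.9604


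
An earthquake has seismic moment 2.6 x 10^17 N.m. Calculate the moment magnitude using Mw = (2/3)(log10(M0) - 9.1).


log10(M0) = log10(2.6 x 10^17) = 17.415
Mw = 2/3 * (17.415 - 9.1)
= 2/3 * 8.315
= 5.54

5.54


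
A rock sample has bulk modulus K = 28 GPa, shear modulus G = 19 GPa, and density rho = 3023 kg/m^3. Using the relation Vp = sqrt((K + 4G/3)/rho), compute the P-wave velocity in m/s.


First compute the effective modulus:
K + 4G/3 = 28e9 + 4*19e9/3 = 53333333333.33 Pa
Then divide by density:
53333333333.33 / 3023 = 17642518.4695 Pa/(kg/m^3)
Take the square root:
Vp = sqrt(17642518.4695) = 4200.3 m/s

4200.3


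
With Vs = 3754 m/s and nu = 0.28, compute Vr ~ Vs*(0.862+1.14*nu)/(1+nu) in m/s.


Numerator factor = 0.862 + 1.14*0.28 = 1.1812
Denominator = 1 + 0.28 = 1.28
Vr = 3754 * 1.1812 / 1.28 = 3464.24 m/s

3464.24


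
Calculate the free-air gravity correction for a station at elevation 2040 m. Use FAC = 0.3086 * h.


FAC = 0.3086 * h
= 0.3086 * 2040
= 629.544 mGal

629.544


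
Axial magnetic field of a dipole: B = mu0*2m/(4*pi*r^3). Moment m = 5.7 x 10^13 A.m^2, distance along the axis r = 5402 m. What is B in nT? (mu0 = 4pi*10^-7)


m = 5.7 x 10^13 = 57000000000000 A.m^2
2m = 114000000000000 A.m^2
r^3 = 5402^3 = 157639024808
B = (4pi*10^-7) * 114000000000000 / (4*pi * 157639024808) * 1e9
= 143256625.003695 / 1980950409023.49 * 1e9
= 72317.1183 nT

72317.1183


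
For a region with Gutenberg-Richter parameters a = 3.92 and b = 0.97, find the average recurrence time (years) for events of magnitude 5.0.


log10(N) = 3.92 - 0.97*5.0 = -0.93
N = 10^-0.93 = 0.11749
T = 1/N = 1/0.11749 = 8.5114 years

8.5114


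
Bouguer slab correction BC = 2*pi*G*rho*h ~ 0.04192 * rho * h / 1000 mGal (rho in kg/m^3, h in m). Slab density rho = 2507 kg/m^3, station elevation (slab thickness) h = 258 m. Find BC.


BC = 0.04192 * rho * h / 1000
= 0.04192 * 2507 * 258 / 1000
= 27.1141 mGal

27.1141


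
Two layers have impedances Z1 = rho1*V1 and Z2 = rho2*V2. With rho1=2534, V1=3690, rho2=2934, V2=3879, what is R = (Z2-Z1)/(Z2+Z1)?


Z1 = 2534 * 3690 = 9350460
Z2 = 2934 * 3879 = 11380986
R = (11380986 - 9350460) / (11380986 + 9350460) = 2030526 / 20731446 = 0.0979

0.0979


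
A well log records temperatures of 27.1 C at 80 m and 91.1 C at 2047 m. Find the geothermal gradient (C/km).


dT = 91.1 - 27.1 = 64.0 C
dz = 2047 - 80 = 1967 m
gradient = dT/dz * 1000 = 64.0/1967 * 1000 = 32.5369 C/km

32.5369


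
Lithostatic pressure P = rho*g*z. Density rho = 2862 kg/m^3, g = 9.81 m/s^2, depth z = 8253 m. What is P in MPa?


P = rho * g * z / 1e6
= 2862 * 9.81 * 8253 / 1e6
= 231713043.66 / 1e6
= 231.713 MPa

231.713


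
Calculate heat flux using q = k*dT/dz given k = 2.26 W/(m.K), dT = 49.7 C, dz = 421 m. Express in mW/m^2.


q = k * dT / dz * 1000
= 2.26 * 49.7 / 421 * 1000
= 0.266798 * 1000
= 266.7981 mW/m^2

266.7981


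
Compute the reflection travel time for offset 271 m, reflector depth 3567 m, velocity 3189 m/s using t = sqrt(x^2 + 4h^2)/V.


x^2 + 4h^2 = 271^2 + 4*3567^2 = 73441 + 50893956 = 50967397
sqrt(50967397) = 7139.1454
t = 7139.1454 / 3189 = 2.2387 s

2.2387


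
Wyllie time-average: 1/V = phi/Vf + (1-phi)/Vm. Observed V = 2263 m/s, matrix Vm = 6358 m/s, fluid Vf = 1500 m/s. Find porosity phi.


1/V - 1/Vm = 1/2263 - 1/6358 = 0.00028461
1/Vf - 1/Vm = 1/1500 - 1/6358 = 0.00050938
phi = 0.00028461 / 0.00050938 = 0.5587

0.5587


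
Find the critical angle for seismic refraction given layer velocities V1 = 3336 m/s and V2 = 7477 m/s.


V1/V2 = 3336/7477 = 0.446168
theta_c = arcsin(0.446168) = 26.4981 degrees

26.4981


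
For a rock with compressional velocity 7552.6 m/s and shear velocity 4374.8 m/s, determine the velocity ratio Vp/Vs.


Vp/Vs = 7552.6 / 4374.8
= 1.7264

1.7264


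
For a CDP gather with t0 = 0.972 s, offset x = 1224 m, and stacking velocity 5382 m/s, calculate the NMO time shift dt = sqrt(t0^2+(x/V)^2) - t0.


x/Vnmo = 1224/5382 = 0.227425
(x/Vnmo)^2 = 0.051722
t0^2 = 0.944784
sqrt(0.944784 + 0.051722) = 0.998251
dt = 0.998251 - 0.972 = 0.026251

0.026251


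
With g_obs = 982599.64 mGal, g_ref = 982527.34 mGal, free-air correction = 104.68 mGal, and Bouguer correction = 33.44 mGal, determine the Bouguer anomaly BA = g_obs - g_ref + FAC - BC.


BA = g_obs - g_ref + FAC - BC
= 982599.64 - 982527.34 + 104.68 - 33.44
= 143.54 mGal

143.54


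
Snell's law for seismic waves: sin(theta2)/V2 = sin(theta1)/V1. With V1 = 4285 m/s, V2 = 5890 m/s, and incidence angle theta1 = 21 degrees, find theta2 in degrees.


sin(theta1) = sin(21 deg) = 0.358368
sin(theta2) = V2/V1 * sin(theta1) = 5890/4285 * 0.358368 = 0.492599
theta2 = arcsin(0.492599) = 29.5116 degrees

29.5116


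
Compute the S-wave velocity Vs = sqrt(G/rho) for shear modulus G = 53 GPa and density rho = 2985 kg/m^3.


Convert G to Pa: G = 53e9 Pa
Compute G/rho = 53e9 / 2985 = 17755443.8861
Vs = sqrt(17755443.8861) = 4213.72 m/s

4213.72


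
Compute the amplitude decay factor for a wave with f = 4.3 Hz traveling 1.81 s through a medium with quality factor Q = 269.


pi*f*t/Q = pi*4.3*1.81/269 = 0.090896
A/A0 = exp(-0.090896) = 0.913113

0.913113


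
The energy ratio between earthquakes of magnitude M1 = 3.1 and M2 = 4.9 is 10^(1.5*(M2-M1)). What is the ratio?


M2 - M1 = 4.9 - 3.1 = 1.8
1.5 * 1.8 = 2.7
ratio = 10^2.7 = 501.19

501.19


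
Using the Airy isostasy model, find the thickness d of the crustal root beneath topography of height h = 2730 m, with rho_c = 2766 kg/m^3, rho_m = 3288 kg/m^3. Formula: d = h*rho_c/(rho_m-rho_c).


rho_m - rho_c = 3288 - 2766 = 522
d = 2730 * 2766 / 522
= 7551180 / 522
= 14465.86 m

14465.86


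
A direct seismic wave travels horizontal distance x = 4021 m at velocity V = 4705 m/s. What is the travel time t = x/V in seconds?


t = x / V
= 4021 / 4705
= 0.8546 s

0.8546


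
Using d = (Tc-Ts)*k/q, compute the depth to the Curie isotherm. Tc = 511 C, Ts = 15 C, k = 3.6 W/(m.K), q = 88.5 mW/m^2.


T_Curie - T_surf = 511 - 15 = 496 C
Convert q to W/m^2: 88.5 mW/m^2 = 0.0885 W/m^2
d = 496 * 3.6 / 0.0885 = 20176.27 m

20176.27


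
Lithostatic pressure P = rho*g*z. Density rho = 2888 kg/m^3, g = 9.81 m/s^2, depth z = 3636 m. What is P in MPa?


P = rho * g * z / 1e6
= 2888 * 9.81 * 3636 / 1e6
= 103012534.08 / 1e6
= 103.0125 MPa

103.0125


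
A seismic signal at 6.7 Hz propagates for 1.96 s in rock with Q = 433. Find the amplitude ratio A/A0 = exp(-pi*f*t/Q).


pi*f*t/Q = pi*6.7*1.96/433 = 0.095278
A/A0 = exp(-0.095278) = 0.90912

0.90912


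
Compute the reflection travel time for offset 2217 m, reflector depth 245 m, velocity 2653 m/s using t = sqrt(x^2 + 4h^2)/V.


x^2 + 4h^2 = 2217^2 + 4*245^2 = 4915089 + 240100 = 5155189
sqrt(5155189) = 2270.5041
t = 2270.5041 / 2653 = 0.8558 s

0.8558


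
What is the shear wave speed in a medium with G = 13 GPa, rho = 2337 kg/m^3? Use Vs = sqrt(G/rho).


Convert G to Pa: G = 13e9 Pa
Compute G/rho = 13e9 / 2337 = 5562687.2058
Vs = sqrt(5562687.2058) = 2358.53 m/s

2358.53


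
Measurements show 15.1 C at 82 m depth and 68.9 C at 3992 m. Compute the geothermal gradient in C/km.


dT = 68.9 - 15.1 = 53.8 C
dz = 3992 - 82 = 3910 m
gradient = dT/dz * 1000 = 53.8/3910 * 1000 = 13.7596 C/km

13.7596


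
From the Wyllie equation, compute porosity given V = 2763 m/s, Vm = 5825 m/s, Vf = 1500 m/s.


1/V - 1/Vm = 1/2763 - 1/5825 = 0.00019025
1/Vf - 1/Vm = 1/1500 - 1/5825 = 0.00049499
phi = 0.00019025 / 0.00049499 = 0.3844

0.3844


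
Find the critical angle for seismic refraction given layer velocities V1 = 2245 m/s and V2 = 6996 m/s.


V1/V2 = 2245/6996 = 0.320898
theta_c = arcsin(0.320898) = 18.7172 degrees

18.7172


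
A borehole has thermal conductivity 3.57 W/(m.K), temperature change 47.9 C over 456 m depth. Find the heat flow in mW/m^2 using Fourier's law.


q = k * dT / dz * 1000
= 3.57 * 47.9 / 456 * 1000
= 0.375007 * 1000
= 375.0066 mW/m^2

375.0066


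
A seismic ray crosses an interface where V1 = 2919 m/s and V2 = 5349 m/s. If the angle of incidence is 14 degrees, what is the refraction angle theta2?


sin(theta1) = sin(14 deg) = 0.241922
sin(theta2) = V2/V1 * sin(theta1) = 5349/2919 * 0.241922 = 0.443316
theta2 = arcsin(0.443316) = 26.3157 degrees

26.3157


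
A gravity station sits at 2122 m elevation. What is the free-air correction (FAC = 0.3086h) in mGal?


FAC = 0.3086 * h
= 0.3086 * 2122
= 654.8492 mGal

654.8492


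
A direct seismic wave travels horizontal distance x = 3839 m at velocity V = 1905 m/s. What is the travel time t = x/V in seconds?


t = x / V
= 3839 / 1905
= 2.0152 s

2.0152


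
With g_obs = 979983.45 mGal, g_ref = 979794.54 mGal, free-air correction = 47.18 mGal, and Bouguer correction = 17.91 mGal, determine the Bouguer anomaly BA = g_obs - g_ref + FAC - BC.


BA = g_obs - g_ref + FAC - BC
= 979983.45 - 979794.54 + 47.18 - 17.91
= 218.18 mGal

218.18


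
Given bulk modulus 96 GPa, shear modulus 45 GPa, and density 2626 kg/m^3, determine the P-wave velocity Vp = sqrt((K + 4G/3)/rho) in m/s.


First compute the effective modulus:
K + 4G/3 = 96e9 + 4*45e9/3 = 156000000000.0 Pa
Then divide by density:
156000000000.0 / 2626 = 59405940.5941 Pa/(kg/m^3)
Take the square root:
Vp = sqrt(59405940.5941) = 7707.52 m/s

7707.52


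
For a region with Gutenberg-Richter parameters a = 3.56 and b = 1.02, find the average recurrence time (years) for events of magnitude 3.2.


log10(N) = 3.56 - 1.02*3.2 = 0.296
N = 10^0.296 = 1.97697
T = 1/N = 1/1.97697 = 0.5058 years

0.5058


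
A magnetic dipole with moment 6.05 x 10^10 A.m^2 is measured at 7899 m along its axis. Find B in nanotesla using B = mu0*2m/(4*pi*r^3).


m = 6.05 x 10^10 = 60500000000 A.m^2
2m = 121000000000 A.m^2
r^3 = 7899^3 = 492851793699
B = (4pi*10^-7) * 121000000000 / (4*pi * 492851793699) * 1e9
= 152053.084434 / 6193358297573.32 * 1e9
= 24.551 nT

24.551


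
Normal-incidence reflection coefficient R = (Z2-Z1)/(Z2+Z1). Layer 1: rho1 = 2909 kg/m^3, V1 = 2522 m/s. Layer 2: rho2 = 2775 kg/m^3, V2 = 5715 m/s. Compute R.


Z1 = 2909 * 2522 = 7336498
Z2 = 2775 * 5715 = 15859125
R = (15859125 - 7336498) / (15859125 + 7336498) = 8522627 / 23195623 = 0.3674

0.3674


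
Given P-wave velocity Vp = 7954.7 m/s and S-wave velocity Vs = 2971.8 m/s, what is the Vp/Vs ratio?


Vp/Vs = 7954.7 / 2971.8
= 2.6767

2.6767


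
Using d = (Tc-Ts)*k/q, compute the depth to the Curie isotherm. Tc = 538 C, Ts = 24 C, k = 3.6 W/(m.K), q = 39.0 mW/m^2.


T_Curie - T_surf = 538 - 24 = 514 C
Convert q to W/m^2: 39.0 mW/m^2 = 0.039 W/m^2
d = 514 * 3.6 / 0.039 = 47446.15 m

47446.15


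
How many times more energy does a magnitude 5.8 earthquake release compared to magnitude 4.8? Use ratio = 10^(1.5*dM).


M2 - M1 = 5.8 - 4.8 = 1.0
1.5 * 1.0 = 1.5
ratio = 10^1.5 = 31.62

31.62


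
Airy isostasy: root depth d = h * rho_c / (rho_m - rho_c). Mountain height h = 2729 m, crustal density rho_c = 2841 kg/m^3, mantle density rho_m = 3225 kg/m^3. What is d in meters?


rho_m - rho_c = 3225 - 2841 = 384
d = 2729 * 2841 / 384
= 7753089 / 384
= 20190.34 m

20190.34


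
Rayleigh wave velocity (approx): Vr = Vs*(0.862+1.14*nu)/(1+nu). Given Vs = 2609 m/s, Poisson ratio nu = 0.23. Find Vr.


Numerator factor = 0.862 + 1.14*0.23 = 1.1242
Denominator = 1 + 0.23 = 1.23
Vr = 2609 * 1.1242 / 1.23 = 2384.58 m/s

2384.58


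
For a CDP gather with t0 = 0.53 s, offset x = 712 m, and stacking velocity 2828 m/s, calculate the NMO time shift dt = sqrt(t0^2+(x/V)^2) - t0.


x/Vnmo = 712/2828 = 0.251768
(x/Vnmo)^2 = 0.063387
t0^2 = 0.2809
sqrt(0.2809 + 0.063387) = 0.58676
dt = 0.58676 - 0.53 = 0.05676

0.05676


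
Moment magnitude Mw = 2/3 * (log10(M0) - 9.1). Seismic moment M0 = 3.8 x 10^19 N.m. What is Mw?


log10(M0) = log10(3.8 x 10^19) = 19.5798
Mw = 2/3 * (19.5798 - 9.1)
= 2/3 * 10.4798
= 6.99

6.99


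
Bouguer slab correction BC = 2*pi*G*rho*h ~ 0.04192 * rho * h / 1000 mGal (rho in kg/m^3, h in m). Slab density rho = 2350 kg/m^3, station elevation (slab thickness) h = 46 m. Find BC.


BC = 0.04192 * rho * h / 1000
= 0.04192 * 2350 * 46 / 1000
= 4.5316 mGal

4.5316


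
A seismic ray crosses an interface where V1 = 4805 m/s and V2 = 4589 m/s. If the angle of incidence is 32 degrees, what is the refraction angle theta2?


sin(theta1) = sin(32 deg) = 0.529919
sin(theta2) = V2/V1 * sin(theta1) = 4589/4805 * 0.529919 = 0.506098
theta2 = arcsin(0.506098) = 30.4042 degrees

30.4042


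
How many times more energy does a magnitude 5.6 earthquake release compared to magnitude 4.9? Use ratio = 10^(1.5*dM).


M2 - M1 = 5.6 - 4.9 = 0.7
1.5 * 0.7 = 1.05
ratio = 10^1.05 = 11.22

11.22


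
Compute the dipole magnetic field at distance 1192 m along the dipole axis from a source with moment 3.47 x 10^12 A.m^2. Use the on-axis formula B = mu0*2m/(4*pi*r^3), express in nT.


m = 3.47 x 10^12 = 3470000000000 A.m^2
2m = 6940000000000 A.m^2
r^3 = 1192^3 = 1693669888
B = (4pi*10^-7) * 6940000000000 / (4*pi * 1693669888) * 1e9
= 8721061.206365 / 21283283510.99 * 1e9
= 409761.0785 nT

409761.0785


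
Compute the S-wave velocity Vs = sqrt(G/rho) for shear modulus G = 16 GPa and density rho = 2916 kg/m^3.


Convert G to Pa: G = 16e9 Pa
Compute G/rho = 16e9 / 2916 = 5486968.4499
Vs = sqrt(5486968.4499) = 2342.43 m/s

2342.43


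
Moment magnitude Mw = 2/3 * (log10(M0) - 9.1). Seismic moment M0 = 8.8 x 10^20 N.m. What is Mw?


log10(M0) = log10(8.8 x 10^20) = 20.9445
Mw = 2/3 * (20.9445 - 9.1)
= 2/3 * 11.8445
= 7.9

7.9


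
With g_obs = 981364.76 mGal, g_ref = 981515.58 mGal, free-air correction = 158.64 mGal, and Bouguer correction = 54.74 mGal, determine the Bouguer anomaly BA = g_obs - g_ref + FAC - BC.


BA = g_obs - g_ref + FAC - BC
= 981364.76 - 981515.58 + 158.64 - 54.74
= -46.92 mGal

-46.92


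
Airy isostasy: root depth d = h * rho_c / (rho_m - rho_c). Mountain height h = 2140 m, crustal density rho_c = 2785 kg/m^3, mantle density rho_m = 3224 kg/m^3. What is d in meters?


rho_m - rho_c = 3224 - 2785 = 439
d = 2140 * 2785 / 439
= 5959900 / 439
= 13576.08 m

13576.08


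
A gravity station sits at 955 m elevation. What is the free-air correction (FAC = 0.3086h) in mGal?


FAC = 0.3086 * h
= 0.3086 * 955
= 294.713 mGal

294.713


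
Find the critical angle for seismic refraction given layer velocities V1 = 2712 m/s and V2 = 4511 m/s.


V1/V2 = 2712/4511 = 0.601197
theta_c = arcsin(0.601197) = 36.9557 degrees

36.9557


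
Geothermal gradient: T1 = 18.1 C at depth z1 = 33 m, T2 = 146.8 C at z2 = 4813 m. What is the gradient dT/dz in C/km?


dT = 146.8 - 18.1 = 128.7 C
dz = 4813 - 33 = 4780 m
gradient = dT/dz * 1000 = 128.7/4780 * 1000 = 26.9247 C/km

26.9247


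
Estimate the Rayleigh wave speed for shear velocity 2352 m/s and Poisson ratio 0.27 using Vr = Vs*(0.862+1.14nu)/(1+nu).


Numerator factor = 0.862 + 1.14*0.27 = 1.1698
Denominator = 1 + 0.27 = 1.27
Vr = 2352 * 1.1698 / 1.27 = 2166.43 m/s

2166.43


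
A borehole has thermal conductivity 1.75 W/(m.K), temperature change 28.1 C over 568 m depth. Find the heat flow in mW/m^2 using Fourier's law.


q = k * dT / dz * 1000
= 1.75 * 28.1 / 568 * 1000
= 0.086576 * 1000
= 86.5757 mW/m^2

86.5757


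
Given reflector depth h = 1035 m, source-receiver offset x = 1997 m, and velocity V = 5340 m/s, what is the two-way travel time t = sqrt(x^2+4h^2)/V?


x^2 + 4h^2 = 1997^2 + 4*1035^2 = 3988009 + 4284900 = 8272909
sqrt(8272909) = 2876.2665
t = 2876.2665 / 5340 = 0.5386 s

0.5386


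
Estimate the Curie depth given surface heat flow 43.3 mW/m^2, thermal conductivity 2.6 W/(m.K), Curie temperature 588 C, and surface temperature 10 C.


T_Curie - T_surf = 588 - 10 = 578 C
Convert q to W/m^2: 43.3 mW/m^2 = 0.0433 W/m^2
d = 578 * 2.6 / 0.0433 = 34706.7 m

34706.7


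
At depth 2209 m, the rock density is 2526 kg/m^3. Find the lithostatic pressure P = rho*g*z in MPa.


P = rho * g * z / 1e6
= 2526 * 9.81 * 2209 / 1e6
= 54739152.54 / 1e6
= 54.7392 MPa

54.7392


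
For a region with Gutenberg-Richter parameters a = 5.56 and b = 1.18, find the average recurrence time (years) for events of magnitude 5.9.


log10(N) = 5.56 - 1.18*5.9 = -1.402
N = 10^-1.402 = 0.039628
T = 1/N = 1/0.039628 = 25.2348 years

25.2348


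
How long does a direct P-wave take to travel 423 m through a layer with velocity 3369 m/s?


t = x / V
= 423 / 3369
= 0.1256 s

0.1256


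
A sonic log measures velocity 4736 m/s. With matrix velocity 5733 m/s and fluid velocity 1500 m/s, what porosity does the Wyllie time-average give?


1/V - 1/Vm = 1/4736 - 1/5733 = 3.672e-05
1/Vf - 1/Vm = 1/1500 - 1/5733 = 0.00049224
phi = 3.672e-05 / 0.00049224 = 0.0746

0.0746


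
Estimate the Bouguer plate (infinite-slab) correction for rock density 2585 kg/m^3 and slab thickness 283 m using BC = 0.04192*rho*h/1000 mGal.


BC = 0.04192 * rho * h / 1000
= 0.04192 * 2585 * 283 / 1000
= 30.6668 mGal

30.6668


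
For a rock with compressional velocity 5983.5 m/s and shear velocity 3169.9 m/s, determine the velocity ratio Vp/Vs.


Vp/Vs = 5983.5 / 3169.9
= 1.8876

1.8876


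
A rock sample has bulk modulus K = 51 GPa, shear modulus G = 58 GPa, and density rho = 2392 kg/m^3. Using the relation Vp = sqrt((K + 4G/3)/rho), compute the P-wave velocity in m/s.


First compute the effective modulus:
K + 4G/3 = 51e9 + 4*58e9/3 = 128333333333.33 Pa
Then divide by density:
128333333333.33 / 2392 = 53651059.0858 Pa/(kg/m^3)
Take the square root:
Vp = sqrt(53651059.0858) = 7324.69 m/s

7324.69


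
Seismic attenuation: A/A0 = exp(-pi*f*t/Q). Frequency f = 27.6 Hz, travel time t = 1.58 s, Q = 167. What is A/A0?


pi*f*t/Q = pi*27.6*1.58/167 = 0.820351
A/A0 = exp(-0.820351) = 0.440277

0.440277


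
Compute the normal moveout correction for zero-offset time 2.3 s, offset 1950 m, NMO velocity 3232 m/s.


x/Vnmo = 1950/3232 = 0.603342
(x/Vnmo)^2 = 0.364021
t0^2 = 5.29
sqrt(5.29 + 0.364021) = 2.377819
dt = 2.377819 - 2.3 = 0.077819

0.077819


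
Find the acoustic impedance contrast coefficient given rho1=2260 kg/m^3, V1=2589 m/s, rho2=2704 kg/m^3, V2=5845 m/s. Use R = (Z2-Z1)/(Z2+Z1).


Z1 = 2260 * 2589 = 5851140
Z2 = 2704 * 5845 = 15804880
R = (15804880 - 5851140) / (15804880 + 5851140) = 9953740 / 21656020 = 0.4596

0.4596


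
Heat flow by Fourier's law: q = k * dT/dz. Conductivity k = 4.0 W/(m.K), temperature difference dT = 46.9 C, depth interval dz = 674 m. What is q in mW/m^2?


q = k * dT / dz * 1000
= 4.0 * 46.9 / 674 * 1000
= 0.278338 * 1000
= 278.3383 mW/m^2

278.3383


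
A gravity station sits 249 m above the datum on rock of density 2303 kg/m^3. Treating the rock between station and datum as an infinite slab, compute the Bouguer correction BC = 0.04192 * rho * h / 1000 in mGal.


BC = 0.04192 * rho * h / 1000
= 0.04192 * 2303 * 249 / 1000
= 24.0389 mGal

24.0389


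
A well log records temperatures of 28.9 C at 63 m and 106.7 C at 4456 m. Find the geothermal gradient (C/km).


dT = 106.7 - 28.9 = 77.8 C
dz = 4456 - 63 = 4393 m
gradient = dT/dz * 1000 = 77.8/4393 * 1000 = 17.71 C/km

17.71


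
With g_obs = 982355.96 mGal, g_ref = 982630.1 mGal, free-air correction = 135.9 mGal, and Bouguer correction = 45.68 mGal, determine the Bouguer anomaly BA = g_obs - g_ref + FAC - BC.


BA = g_obs - g_ref + FAC - BC
= 982355.96 - 982630.1 + 135.9 - 45.68
= -183.92 mGal

-183.92


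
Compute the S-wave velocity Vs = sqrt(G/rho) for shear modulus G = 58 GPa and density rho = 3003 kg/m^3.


Convert G to Pa: G = 58e9 Pa
Compute G/rho = 58e9 / 3003 = 19314019.314
Vs = sqrt(19314019.314) = 4394.77 m/s

4394.77


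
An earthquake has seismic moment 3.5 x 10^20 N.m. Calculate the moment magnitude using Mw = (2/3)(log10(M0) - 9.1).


log10(M0) = log10(3.5 x 10^20) = 20.5441
Mw = 2/3 * (20.5441 - 9.1)
= 2/3 * 11.4441
= 7.63

7.63


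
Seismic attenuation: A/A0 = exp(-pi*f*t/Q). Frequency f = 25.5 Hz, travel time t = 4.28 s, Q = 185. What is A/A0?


pi*f*t/Q = pi*25.5*4.28/185 = 1.85337
A/A0 = exp(-1.85337) = 0.156708

0.156708


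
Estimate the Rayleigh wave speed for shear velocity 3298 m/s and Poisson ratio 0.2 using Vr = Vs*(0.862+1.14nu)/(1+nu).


Numerator factor = 0.862 + 1.14*0.2 = 1.09
Denominator = 1 + 0.2 = 1.2
Vr = 3298 * 1.09 / 1.2 = 2995.68 m/s

2995.68


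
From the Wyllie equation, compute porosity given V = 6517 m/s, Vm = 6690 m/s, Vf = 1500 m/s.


1/V - 1/Vm = 1/6517 - 1/6690 = 3.97e-06
1/Vf - 1/Vm = 1/1500 - 1/6690 = 0.00051719
phi = 3.97e-06 / 0.00051719 = 0.0077

0.0077


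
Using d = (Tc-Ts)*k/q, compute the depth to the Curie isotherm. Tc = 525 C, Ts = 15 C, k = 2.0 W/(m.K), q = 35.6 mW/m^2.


T_Curie - T_surf = 525 - 15 = 510 C
Convert q to W/m^2: 35.6 mW/m^2 = 0.0356 W/m^2
d = 510 * 2.0 / 0.0356 = 28651.69 m

28651.69


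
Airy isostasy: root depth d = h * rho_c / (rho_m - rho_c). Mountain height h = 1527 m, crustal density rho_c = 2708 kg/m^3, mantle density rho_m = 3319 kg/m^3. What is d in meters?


rho_m - rho_c = 3319 - 2708 = 611
d = 1527 * 2708 / 611
= 4135116 / 611
= 6767.78 m

6767.78


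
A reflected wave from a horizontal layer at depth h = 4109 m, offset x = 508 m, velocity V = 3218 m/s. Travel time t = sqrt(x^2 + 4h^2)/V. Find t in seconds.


x^2 + 4h^2 = 508^2 + 4*4109^2 = 258064 + 67535524 = 67793588
sqrt(67793588) = 8233.6862
t = 8233.6862 / 3218 = 2.5586 s

2.5586


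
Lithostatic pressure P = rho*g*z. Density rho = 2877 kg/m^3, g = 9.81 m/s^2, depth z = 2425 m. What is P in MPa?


P = rho * g * z / 1e6
= 2877 * 9.81 * 2425 / 1e6
= 68441672.25 / 1e6
= 68.4417 MPa

68.4417


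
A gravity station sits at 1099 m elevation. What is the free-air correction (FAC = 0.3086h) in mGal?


FAC = 0.3086 * h
= 0.3086 * 1099
= 339.1514 mGal

339.1514


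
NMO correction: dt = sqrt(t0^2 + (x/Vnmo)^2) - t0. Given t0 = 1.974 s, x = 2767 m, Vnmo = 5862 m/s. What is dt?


x/Vnmo = 2767/5862 = 0.472023
(x/Vnmo)^2 = 0.222806
t0^2 = 3.896676
sqrt(3.896676 + 0.222806) = 2.029651
dt = 2.029651 - 1.974 = 0.055651

0.055651


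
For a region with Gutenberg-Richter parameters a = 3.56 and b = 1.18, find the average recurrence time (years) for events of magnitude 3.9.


log10(N) = 3.56 - 1.18*3.9 = -1.042
N = 10^-1.042 = 0.090782
T = 1/N = 1/0.090782 = 11.0154 years

11.0154


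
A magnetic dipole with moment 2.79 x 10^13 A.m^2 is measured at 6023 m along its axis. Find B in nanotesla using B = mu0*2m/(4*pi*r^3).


m = 2.79 x 10^13 = 27900000000000 A.m^2
2m = 55800000000000 A.m^2
r^3 = 6023^3 = 218493534167
B = (4pi*10^-7) * 55800000000000 / (4*pi * 218493534167) * 1e9
= 70120348.028124 / 2745670727183.67 * 1e9
= 25538.5132 nT

25538.5132


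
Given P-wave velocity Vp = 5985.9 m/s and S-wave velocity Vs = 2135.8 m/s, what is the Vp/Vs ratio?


Vp/Vs = 5985.9 / 2135.8
= 2.8027

2.8027


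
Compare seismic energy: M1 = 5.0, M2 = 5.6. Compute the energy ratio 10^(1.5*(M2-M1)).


M2 - M1 = 5.6 - 5.0 = 0.6
1.5 * 0.6 = 0.9
ratio = 10^0.9 = 7.94

7.94


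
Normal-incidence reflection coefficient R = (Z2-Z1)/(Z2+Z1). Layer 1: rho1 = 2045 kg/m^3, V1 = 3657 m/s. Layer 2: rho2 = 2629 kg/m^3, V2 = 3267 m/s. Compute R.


Z1 = 2045 * 3657 = 7478565
Z2 = 2629 * 3267 = 8588943
R = (8588943 - 7478565) / (8588943 + 7478565) = 1110378 / 16067508 = 0.0691

0.0691


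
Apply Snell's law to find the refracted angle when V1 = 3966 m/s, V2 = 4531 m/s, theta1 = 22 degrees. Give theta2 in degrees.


sin(theta1) = sin(22 deg) = 0.374607
sin(theta2) = V2/V1 * sin(theta1) = 4531/3966 * 0.374607 = 0.427973
theta2 = arcsin(0.427973) = 25.339 degrees

25.339


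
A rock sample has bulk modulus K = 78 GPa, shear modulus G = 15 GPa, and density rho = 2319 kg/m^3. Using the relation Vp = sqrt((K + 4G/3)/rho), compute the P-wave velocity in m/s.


First compute the effective modulus:
K + 4G/3 = 78e9 + 4*15e9/3 = 98000000000.0 Pa
Then divide by density:
98000000000.0 / 2319 = 42259594.6529 Pa/(kg/m^3)
Take the square root:
Vp = sqrt(42259594.6529) = 6500.74 m/s

6500.74


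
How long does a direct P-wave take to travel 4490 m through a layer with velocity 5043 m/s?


t = x / V
= 4490 / 5043
= 0.8903 s

0.8903


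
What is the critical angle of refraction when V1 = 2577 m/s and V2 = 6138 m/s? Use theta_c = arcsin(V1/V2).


V1/V2 = 2577/6138 = 0.419844
theta_c = arcsin(0.419844) = 24.8247 degrees

24.8247


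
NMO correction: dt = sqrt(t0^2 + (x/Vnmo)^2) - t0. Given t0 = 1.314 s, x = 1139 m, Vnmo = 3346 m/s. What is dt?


x/Vnmo = 1139/3346 = 0.340406
(x/Vnmo)^2 = 0.115877
t0^2 = 1.726596
sqrt(1.726596 + 0.115877) = 1.357377
dt = 1.357377 - 1.314 = 0.043377

0.043377


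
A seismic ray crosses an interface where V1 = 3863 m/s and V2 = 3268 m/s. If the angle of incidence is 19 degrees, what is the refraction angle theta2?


sin(theta1) = sin(19 deg) = 0.325568
sin(theta2) = V2/V1 * sin(theta1) = 3268/3863 * 0.325568 = 0.275422
theta2 = arcsin(0.275422) = 15.9872 degrees

15.9872


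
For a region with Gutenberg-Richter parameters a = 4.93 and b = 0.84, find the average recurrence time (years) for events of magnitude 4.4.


log10(N) = 4.93 - 0.84*4.4 = 1.234
N = 10^1.234 = 17.139573
T = 1/N = 1/17.139573 = 0.0583 years

0.0583


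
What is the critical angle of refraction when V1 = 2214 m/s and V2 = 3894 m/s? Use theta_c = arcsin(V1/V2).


V1/V2 = 2214/3894 = 0.568567
theta_c = arcsin(0.568567) = 34.6504 degrees

34.6504


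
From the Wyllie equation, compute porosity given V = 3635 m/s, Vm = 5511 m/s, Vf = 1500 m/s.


1/V - 1/Vm = 1/3635 - 1/5511 = 9.365e-05
1/Vf - 1/Vm = 1/1500 - 1/5511 = 0.00048521
phi = 9.365e-05 / 0.00048521 = 0.193

0.193


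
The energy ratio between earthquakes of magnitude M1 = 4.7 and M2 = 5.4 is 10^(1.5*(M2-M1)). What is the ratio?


M2 - M1 = 5.4 - 4.7 = 0.7
1.5 * 0.7 = 1.05
ratio = 10^1.05 = 11.22

11.22


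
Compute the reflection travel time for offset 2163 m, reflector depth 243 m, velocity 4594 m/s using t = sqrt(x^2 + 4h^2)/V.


x^2 + 4h^2 = 2163^2 + 4*243^2 = 4678569 + 236196 = 4914765
sqrt(4914765) = 2216.9269
t = 2216.9269 / 4594 = 0.4826 s

0.4826


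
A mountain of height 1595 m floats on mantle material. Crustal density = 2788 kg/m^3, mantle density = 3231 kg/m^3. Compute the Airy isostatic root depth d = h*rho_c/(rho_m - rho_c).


rho_m - rho_c = 3231 - 2788 = 443
d = 1595 * 2788 / 443
= 4446860 / 443
= 10038.06 m

10038.06


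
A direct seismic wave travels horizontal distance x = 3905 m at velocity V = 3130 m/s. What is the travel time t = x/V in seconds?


t = x / V
= 3905 / 3130
= 1.2476 s

1.2476


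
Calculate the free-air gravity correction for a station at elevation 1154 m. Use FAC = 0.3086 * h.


FAC = 0.3086 * h
= 0.3086 * 1154
= 356.1244 mGal

356.1244


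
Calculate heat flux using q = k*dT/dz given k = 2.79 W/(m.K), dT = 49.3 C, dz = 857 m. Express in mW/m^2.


q = k * dT / dz * 1000
= 2.79 * 49.3 / 857 * 1000
= 0.160498 * 1000
= 160.4982 mW/m^2

160.4982


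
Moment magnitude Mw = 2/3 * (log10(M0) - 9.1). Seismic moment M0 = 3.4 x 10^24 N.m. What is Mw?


log10(M0) = log10(3.4 x 10^24) = 24.5315
Mw = 2/3 * (24.5315 - 9.1)
= 2/3 * 15.4315
= 10.29

10.29


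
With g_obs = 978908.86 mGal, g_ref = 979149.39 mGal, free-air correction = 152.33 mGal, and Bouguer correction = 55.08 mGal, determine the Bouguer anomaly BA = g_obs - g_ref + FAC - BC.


BA = g_obs - g_ref + FAC - BC
= 978908.86 - 979149.39 + 152.33 - 55.08
= -143.28 mGal

-143.28


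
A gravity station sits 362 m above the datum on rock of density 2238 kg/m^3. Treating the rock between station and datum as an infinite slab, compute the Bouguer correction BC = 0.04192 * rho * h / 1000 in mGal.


BC = 0.04192 * rho * h / 1000
= 0.04192 * 2238 * 362 / 1000
= 33.9617 mGal

33.9617


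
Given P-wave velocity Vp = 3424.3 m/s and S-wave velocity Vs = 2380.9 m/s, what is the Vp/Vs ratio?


Vp/Vs = 3424.3 / 2380.9
= 1.4382

1.4382


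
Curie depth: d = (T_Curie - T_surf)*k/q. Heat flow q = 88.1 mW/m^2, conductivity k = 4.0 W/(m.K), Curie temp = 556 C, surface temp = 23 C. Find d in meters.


T_Curie - T_surf = 556 - 23 = 533 C
Convert q to W/m^2: 88.1 mW/m^2 = 0.0881 W/m^2
d = 533 * 4.0 / 0.0881 = 24199.77 m

24199.77


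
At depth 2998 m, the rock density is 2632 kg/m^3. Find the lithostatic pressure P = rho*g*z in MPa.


P = rho * g * z / 1e6
= 2632 * 9.81 * 2998 / 1e6
= 77408120.16 / 1e6
= 77.4081 MPa

77.4081


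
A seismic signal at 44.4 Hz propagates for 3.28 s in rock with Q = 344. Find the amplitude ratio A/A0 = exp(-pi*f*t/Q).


pi*f*t/Q = pi*44.4*3.28/344 = 1.32999
A/A0 = exp(-1.32999) = 0.26448

0.26448


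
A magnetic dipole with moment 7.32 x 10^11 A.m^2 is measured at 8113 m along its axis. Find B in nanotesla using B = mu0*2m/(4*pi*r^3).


m = 7.32 x 10^11 = 732000000000 A.m^2
2m = 1464000000000 A.m^2
r^3 = 8113^3 = 534003898897
B = (4pi*10^-7) * 1464000000000 / (4*pi * 534003898897) * 1e9
= 1839716.657942 / 6710490903052.49 * 1e9
= 274.1553 nT

274.1553


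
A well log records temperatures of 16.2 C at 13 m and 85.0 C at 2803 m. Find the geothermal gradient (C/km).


dT = 85.0 - 16.2 = 68.8 C
dz = 2803 - 13 = 2790 m
gradient = dT/dz * 1000 = 68.8/2790 * 1000 = 24.6595 C/km

24.6595


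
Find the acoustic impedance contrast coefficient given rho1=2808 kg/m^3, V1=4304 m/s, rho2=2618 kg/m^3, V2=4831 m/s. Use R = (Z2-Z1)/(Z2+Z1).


Z1 = 2808 * 4304 = 12085632
Z2 = 2618 * 4831 = 12647558
R = (12647558 - 12085632) / (12647558 + 12085632) = 561926 / 24733190 = 0.0227

0.0227


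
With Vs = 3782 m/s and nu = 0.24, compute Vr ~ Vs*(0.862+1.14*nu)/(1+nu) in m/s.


Numerator factor = 0.862 + 1.14*0.24 = 1.1356
Denominator = 1 + 0.24 = 1.24
Vr = 3782 * 1.1356 / 1.24 = 3463.58 m/s

3463.58


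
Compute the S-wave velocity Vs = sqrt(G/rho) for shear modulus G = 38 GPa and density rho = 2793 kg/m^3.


Convert G to Pa: G = 38e9 Pa
Compute G/rho = 38e9 / 2793 = 13605442.1769
Vs = sqrt(13605442.1769) = 3688.56 m/s

3688.56


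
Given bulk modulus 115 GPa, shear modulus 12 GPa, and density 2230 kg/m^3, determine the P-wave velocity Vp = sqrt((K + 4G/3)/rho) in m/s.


First compute the effective modulus:
K + 4G/3 = 115e9 + 4*12e9/3 = 131000000000.0 Pa
Then divide by density:
131000000000.0 / 2230 = 58744394.6188 Pa/(kg/m^3)
Take the square root:
Vp = sqrt(58744394.6188) = 7664.49 m/s

7664.49


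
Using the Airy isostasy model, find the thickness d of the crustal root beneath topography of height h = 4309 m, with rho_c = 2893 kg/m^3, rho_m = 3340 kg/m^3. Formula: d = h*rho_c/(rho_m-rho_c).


rho_m - rho_c = 3340 - 2893 = 447
d = 4309 * 2893 / 447
= 12465937 / 447
= 27888.0 m

27888.0


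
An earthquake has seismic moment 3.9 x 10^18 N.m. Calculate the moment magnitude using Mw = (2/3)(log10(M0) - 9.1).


log10(M0) = log10(3.9 x 10^18) = 18.5911
Mw = 2/3 * (18.5911 - 9.1)
= 2/3 * 9.4911
= 6.33

6.33


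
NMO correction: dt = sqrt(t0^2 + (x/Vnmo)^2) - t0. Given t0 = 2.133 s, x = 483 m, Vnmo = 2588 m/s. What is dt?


x/Vnmo = 483/2588 = 0.186631
(x/Vnmo)^2 = 0.034831
t0^2 = 4.549689
sqrt(4.549689 + 0.034831) = 2.141149
dt = 2.141149 - 2.133 = 0.008149

0.008149


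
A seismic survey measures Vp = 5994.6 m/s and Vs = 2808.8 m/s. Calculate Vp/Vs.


Vp/Vs = 5994.6 / 2808.8
= 2.1342

2.1342


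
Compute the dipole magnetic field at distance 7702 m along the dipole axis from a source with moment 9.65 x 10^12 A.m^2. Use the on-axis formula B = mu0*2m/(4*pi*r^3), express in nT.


m = 9.65 x 10^12 = 9650000000000 A.m^2
2m = 19300000000000 A.m^2
r^3 = 7702^3 = 456888832408
B = (4pi*10^-7) * 19300000000000 / (4*pi * 456888832408) * 1e9
= 24253095.285713 / 5741434397600.76 * 1e9
= 4224.2223 nT

4224.2223


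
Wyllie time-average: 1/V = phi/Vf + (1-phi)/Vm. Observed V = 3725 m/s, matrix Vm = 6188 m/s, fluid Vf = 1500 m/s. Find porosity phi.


1/V - 1/Vm = 1/3725 - 1/6188 = 0.00010685
1/Vf - 1/Vm = 1/1500 - 1/6188 = 0.00050506
phi = 0.00010685 / 0.00050506 = 0.2116

0.2116


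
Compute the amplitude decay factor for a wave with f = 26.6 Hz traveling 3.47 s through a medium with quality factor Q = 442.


pi*f*t/Q = pi*26.6*3.47/442 = 0.656053
A/A0 = exp(-0.656053) = 0.518896

0.518896


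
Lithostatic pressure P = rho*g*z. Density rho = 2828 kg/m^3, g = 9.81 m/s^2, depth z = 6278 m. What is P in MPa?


P = rho * g * z / 1e6
= 2828 * 9.81 * 6278 / 1e6
= 174168545.04 / 1e6
= 174.1685 MPa

174.1685


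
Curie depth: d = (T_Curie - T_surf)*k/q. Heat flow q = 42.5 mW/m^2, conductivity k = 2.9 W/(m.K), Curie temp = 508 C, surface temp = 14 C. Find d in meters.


T_Curie - T_surf = 508 - 14 = 494 C
Convert q to W/m^2: 42.5 mW/m^2 = 0.0425 W/m^2
d = 494 * 2.9 / 0.0425 = 33708.24 m

33708.24


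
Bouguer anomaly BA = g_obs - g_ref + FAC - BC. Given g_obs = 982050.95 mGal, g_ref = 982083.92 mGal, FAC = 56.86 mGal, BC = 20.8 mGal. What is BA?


BA = g_obs - g_ref + FAC - BC
= 982050.95 - 982083.92 + 56.86 - 20.8
= 3.09 mGal

3.09


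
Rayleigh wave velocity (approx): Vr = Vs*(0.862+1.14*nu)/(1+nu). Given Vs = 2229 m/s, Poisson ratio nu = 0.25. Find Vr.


Numerator factor = 0.862 + 1.14*0.25 = 1.147
Denominator = 1 + 0.25 = 1.25
Vr = 2229 * 1.147 / 1.25 = 2045.33 m/s

2045.33


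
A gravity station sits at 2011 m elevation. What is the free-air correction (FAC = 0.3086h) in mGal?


FAC = 0.3086 * h
= 0.3086 * 2011
= 620.5946 mGal

620.5946


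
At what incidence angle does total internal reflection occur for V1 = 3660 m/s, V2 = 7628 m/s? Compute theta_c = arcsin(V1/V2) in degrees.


V1/V2 = 3660/7628 = 0.479811
theta_c = arcsin(0.479811) = 28.6731 degrees

28.6731


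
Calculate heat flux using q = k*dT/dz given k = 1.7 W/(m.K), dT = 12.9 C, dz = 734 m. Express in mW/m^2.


q = k * dT / dz * 1000
= 1.7 * 12.9 / 734 * 1000
= 0.029877 * 1000
= 29.8774 mW/m^2

29.8774


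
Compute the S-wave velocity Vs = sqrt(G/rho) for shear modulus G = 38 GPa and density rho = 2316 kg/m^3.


Convert G to Pa: G = 38e9 Pa
Compute G/rho = 38e9 / 2316 = 16407599.3092
Vs = sqrt(16407599.3092) = 4050.63 m/s

4050.63


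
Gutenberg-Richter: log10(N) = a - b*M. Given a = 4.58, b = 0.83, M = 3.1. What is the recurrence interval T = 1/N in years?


log10(N) = 4.58 - 0.83*3.1 = 2.007
N = 10^2.007 = 101.624869
T = 1/N = 1/101.624869 = 0.0098 years

0.0098


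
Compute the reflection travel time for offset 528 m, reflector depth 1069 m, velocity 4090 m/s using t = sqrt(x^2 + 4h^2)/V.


x^2 + 4h^2 = 528^2 + 4*1069^2 = 278784 + 4571044 = 4849828
sqrt(4849828) = 2202.2325
t = 2202.2325 / 4090 = 0.5384 s

0.5384


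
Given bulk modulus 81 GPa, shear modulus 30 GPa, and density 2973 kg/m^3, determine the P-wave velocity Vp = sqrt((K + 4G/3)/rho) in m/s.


First compute the effective modulus:
K + 4G/3 = 81e9 + 4*30e9/3 = 121000000000.0 Pa
Then divide by density:
121000000000.0 / 2973 = 40699630.0034 Pa/(kg/m^3)
Take the square root:
Vp = sqrt(40699630.0034) = 6379.63 m/s

6379.63


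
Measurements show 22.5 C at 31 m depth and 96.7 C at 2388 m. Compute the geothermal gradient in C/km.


dT = 96.7 - 22.5 = 74.2 C
dz = 2388 - 31 = 2357 m
gradient = dT/dz * 1000 = 74.2/2357 * 1000 = 31.4807 C/km

31.4807


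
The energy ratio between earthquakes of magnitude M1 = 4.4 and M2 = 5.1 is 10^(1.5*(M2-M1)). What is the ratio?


M2 - M1 = 5.1 - 4.4 = 0.7
1.5 * 0.7 = 1.05
ratio = 10^1.05 = 11.22

11.22
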